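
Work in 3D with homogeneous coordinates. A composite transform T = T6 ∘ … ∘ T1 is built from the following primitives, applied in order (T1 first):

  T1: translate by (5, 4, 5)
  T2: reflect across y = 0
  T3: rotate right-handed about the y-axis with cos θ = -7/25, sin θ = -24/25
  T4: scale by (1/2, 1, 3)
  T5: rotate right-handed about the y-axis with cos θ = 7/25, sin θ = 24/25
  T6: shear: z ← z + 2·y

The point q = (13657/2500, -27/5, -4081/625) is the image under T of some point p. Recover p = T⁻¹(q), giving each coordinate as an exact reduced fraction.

T1 = [1 0 0 5; 0 1 0 4; 0 0 1 5; 0 0 0 1]
T2·T1 = [1 0 0 5; 0 -1 0 -4; 0 0 1 5; 0 0 0 1]
T3·…·T1 = [-7/25 0 -24/25 -31/5; 0 -1 0 -4; 24/25 0 -7/25 17/5; 0 0 0 1]
T4·…·T1 = [-7/50 0 -12/25 -31/10; 0 -1 0 -4; 72/25 0 -21/25 51/5; 0 0 0 1]
T5·…·T1 = [3407/1250 0 -588/625 2231/250; 0 -1 0 -4; 588/625 0 141/625 729/125; 0 0 0 1]
T6·…·T1 = [3407/1250 0 -588/625 2231/250; 0 -1 0 -4; 588/625 -2 141/625 -271/125; 0 0 0 1]
det M = -3/2; M⁻¹ = [94/625 -784/625 392/625 -5; 0 -1 0 -4; -392/625 -6814/1875 3407/1875 -5; 0 0 0 1]
M⁻¹ · (13657/2500, -27/5, -4081/625)ᵀ = (-3/2, 7/5, -2/3)ᵀ

p = (-3/2, 7/5, -2/3)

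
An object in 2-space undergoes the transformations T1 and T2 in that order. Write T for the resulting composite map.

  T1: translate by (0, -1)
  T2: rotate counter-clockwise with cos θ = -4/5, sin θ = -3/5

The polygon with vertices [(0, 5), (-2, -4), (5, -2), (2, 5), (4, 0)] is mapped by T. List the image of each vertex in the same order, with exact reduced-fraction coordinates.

image vertices: (12/5, -16/5), (-7/5, 26/5), (-29/5, -3/5), (4/5, -22/5), (-19/5, -8/5)

T1 translate by (0, -1): (0, 5) → (0, 4); (-2, -4) → (-2, -5); (5, -2) → (5, -3); (2, 5) → (2, 4); (4, 0) → (4, -1)
T2 rotate counter-clockwise with cos θ = -4/5, sin θ = -3/5: (0, 4) → (12/5, -16/5); (-2, -5) → (-7/5, 26/5); (5, -3) → (-29/5, -3/5); (2, 4) → (4/5, -22/5); (4, -1) → (-19/5, -8/5)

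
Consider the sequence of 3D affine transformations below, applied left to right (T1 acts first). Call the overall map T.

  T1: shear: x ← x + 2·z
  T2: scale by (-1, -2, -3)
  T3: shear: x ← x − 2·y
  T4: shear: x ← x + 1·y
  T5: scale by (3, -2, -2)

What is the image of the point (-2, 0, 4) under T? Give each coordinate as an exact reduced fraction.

T1 shear: x ← x + 2·z: (-2, 0, 4) → (6, 0, 4)
T2 scale by (-1, -2, -3): (6, 0, 4) → (-6, 0, -12)
T3 shear: x ← x − 2·y: (-6, 0, -12) → (-6, 0, -12)
T4 shear: x ← x + 1·y: (-6, 0, -12) → (-6, 0, -12)
T5 scale by (3, -2, -2): (-6, 0, -12) → (-18, 0, 24)

T(p) = (-18, 0, 24)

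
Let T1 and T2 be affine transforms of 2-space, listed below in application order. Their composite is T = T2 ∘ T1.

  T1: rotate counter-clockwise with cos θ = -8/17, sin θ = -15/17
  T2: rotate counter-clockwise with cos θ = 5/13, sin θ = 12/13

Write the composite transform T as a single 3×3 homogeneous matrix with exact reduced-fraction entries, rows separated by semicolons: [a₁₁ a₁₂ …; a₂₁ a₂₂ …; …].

T1 = [-8/17 15/17 0; -15/17 -8/17 0; 0 0 1]
T2·T1 = [140/221 171/221 0; -171/221 140/221 0; 0 0 1]

T = [140/221 171/221 0; -171/221 140/221 0; 0 0 1]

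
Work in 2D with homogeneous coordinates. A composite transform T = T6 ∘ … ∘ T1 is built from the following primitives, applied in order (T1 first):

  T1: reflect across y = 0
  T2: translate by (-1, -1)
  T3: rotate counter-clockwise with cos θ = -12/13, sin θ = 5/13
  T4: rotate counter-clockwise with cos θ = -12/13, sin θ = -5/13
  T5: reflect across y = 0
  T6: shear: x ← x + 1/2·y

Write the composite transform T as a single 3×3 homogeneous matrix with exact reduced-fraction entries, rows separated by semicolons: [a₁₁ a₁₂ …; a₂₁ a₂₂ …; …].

T = [1 1/2 -1/2; 0 1 1; 0 0 1]

T1 = [1 0 0; 0 -1 0; 0 0 1]
T2·T1 = [1 0 -1; 0 -1 -1; 0 0 1]
T3·…·T1 = [-12/13 5/13 17/13; 5/13 12/13 7/13; 0 0 1]
T4·…·T1 = [1 0 -1; 0 -1 -1; 0 0 1]
T5·…·T1 = [1 0 -1; 0 1 1; 0 0 1]
T6·…·T1 = [1 1/2 -1/2; 0 1 1; 0 0 1]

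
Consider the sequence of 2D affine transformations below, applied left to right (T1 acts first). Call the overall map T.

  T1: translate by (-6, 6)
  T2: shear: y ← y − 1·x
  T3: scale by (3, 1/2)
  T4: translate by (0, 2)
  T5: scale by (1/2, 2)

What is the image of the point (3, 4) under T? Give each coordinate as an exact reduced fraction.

T(p) = (-9/2, 17)

T1 translate by (-6, 6): (3, 4) → (-3, 10)
T2 shear: y ← y − 1·x: (-3, 10) → (-3, 13)
T3 scale by (3, 1/2): (-3, 13) → (-9, 13/2)
T4 translate by (0, 2): (-9, 13/2) → (-9, 17/2)
T5 scale by (1/2, 2): (-9, 17/2) → (-9/2, 17)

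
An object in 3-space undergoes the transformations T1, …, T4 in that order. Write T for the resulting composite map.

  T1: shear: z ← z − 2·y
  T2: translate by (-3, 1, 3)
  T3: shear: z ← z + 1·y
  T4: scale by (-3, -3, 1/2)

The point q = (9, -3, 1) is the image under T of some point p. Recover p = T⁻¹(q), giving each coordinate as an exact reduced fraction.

p = (0, 0, -2)

T1 = [1 0 0 0; 0 1 0 0; 0 -2 1 0; 0 0 0 1]
T2·T1 = [1 0 0 -3; 0 1 0 1; 0 -2 1 3; 0 0 0 1]
T3·…·T1 = [1 0 0 -3; 0 1 0 1; 0 -1 1 4; 0 0 0 1]
T4·…·T1 = [-3 0 0 9; 0 -3 0 -3; 0 -1/2 1/2 2; 0 0 0 1]
det M = 9/2; M⁻¹ = [-1/3 0 0 3; 0 -1/3 0 -1; 0 -1/3 2 -5; 0 0 0 1]
M⁻¹ · (9, -3, 1)ᵀ = (0, 0, -2)ᵀ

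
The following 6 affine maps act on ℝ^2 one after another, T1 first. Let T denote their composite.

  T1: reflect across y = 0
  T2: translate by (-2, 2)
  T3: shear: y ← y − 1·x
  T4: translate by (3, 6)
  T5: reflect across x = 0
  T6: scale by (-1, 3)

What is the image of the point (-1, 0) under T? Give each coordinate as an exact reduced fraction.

T1 reflect across y = 0: (-1, 0) → (-1, 0)
T2 translate by (-2, 2): (-1, 0) → (-3, 2)
T3 shear: y ← y − 1·x: (-3, 2) → (-3, 5)
T4 translate by (3, 6): (-3, 5) → (0, 11)
T5 reflect across x = 0: (0, 11) → (0, 11)
T6 scale by (-1, 3): (0, 11) → (0, 33)

T(p) = (0, 33)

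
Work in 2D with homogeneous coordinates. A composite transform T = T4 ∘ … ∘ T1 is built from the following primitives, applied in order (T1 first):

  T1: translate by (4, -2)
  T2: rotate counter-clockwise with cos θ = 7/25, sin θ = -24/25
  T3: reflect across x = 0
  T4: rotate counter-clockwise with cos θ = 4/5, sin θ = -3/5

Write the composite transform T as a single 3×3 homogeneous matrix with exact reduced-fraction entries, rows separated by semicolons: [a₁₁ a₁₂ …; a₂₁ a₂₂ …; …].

T1 = [1 0 4; 0 1 -2; 0 0 1]
T2·T1 = [7/25 24/25 -4/5; -24/25 7/25 -22/5; 0 0 1]
T3·…·T1 = [-7/25 -24/25 4/5; -24/25 7/25 -22/5; 0 0 1]
T4·…·T1 = [-4/5 -3/5 -2; -3/5 4/5 -4; 0 0 1]

T = [-4/5 -3/5 -2; -3/5 4/5 -4; 0 0 1]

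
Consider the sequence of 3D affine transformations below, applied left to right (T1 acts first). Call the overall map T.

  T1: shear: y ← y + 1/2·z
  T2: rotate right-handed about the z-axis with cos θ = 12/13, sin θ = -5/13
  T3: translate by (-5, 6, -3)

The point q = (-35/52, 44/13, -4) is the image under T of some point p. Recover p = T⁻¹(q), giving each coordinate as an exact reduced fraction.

p = (5, -1/4, -1)

T1 = [1 0 0 0; 0 1 1/2 0; 0 0 1 0; 0 0 0 1]
T2·T1 = [12/13 5/13 5/26 0; -5/13 12/13 6/13 0; 0 0 1 0; 0 0 0 1]
T3·…·T1 = [12/13 5/13 5/26 -5; -5/13 12/13 6/13 6; 0 0 1 -3; 0 0 0 1]
det M = 1; M⁻¹ = [12/13 -5/13 0 90/13; 5/13 12/13 -1/2 -133/26; 0 0 1 3; 0 0 0 1]
M⁻¹ · (-35/52, 44/13, -4)ᵀ = (5, -1/4, -1)ᵀ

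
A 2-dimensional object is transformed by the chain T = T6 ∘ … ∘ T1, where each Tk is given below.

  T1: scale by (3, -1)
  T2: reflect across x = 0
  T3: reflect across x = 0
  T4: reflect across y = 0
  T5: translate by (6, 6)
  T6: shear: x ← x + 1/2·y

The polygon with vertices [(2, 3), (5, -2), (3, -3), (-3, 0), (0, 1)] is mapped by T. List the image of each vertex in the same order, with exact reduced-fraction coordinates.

T1 scale by (3, -1): (2, 3) → (6, -3); (5, -2) → (15, 2); (3, -3) → (9, 3); (-3, 0) → (-9, 0); (0, 1) → (0, -1)
T2 reflect across x = 0: (6, -3) → (-6, -3); (15, 2) → (-15, 2); (9, 3) → (-9, 3); (-9, 0) → (9, 0); (0, -1) → (0, -1)
T3 reflect across x = 0: (-6, -3) → (6, -3); (-15, 2) → (15, 2); (-9, 3) → (9, 3); (9, 0) → (-9, 0); (0, -1) → (0, -1)
T4 reflect across y = 0: (6, -3) → (6, 3); (15, 2) → (15, -2); (9, 3) → (9, -3); (-9, 0) → (-9, 0); (0, -1) → (0, 1)
T5 translate by (6, 6): (6, 3) → (12, 9); (15, -2) → (21, 4); (9, -3) → (15, 3); (-9, 0) → (-3, 6); (0, 1) → (6, 7)
T6 shear: x ← x + 1/2·y: (12, 9) → (33/2, 9); (21, 4) → (23, 4); (15, 3) → (33/2, 3); (-3, 6) → (0, 6); (6, 7) → (19/2, 7)

image vertices: (33/2, 9), (23, 4), (33/2, 3), (0, 6), (19/2, 7)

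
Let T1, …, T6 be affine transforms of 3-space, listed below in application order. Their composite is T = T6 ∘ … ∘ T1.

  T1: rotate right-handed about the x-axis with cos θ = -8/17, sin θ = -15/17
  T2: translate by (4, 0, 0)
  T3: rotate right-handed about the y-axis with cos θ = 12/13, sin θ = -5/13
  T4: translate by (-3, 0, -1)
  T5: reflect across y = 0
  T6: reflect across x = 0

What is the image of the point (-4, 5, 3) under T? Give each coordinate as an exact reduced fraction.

T(p) = (168/221, -5/17, -1409/221)

T1 rotate right-handed about the x-axis with cos θ = -8/17, sin θ = -15/17: (-4, 5, 3) → (-4, 5/17, -99/17)
T2 translate by (4, 0, 0): (-4, 5/17, -99/17) → (0, 5/17, -99/17)
T3 rotate right-handed about the y-axis with cos θ = 12/13, sin θ = -5/13: (0, 5/17, -99/17) → (495/221, 5/17, -1188/221)
T4 translate by (-3, 0, -1): (495/221, 5/17, -1188/221) → (-168/221, 5/17, -1409/221)
T5 reflect across y = 0: (-168/221, 5/17, -1409/221) → (-168/221, -5/17, -1409/221)
T6 reflect across x = 0: (-168/221, -5/17, -1409/221) → (168/221, -5/17, -1409/221)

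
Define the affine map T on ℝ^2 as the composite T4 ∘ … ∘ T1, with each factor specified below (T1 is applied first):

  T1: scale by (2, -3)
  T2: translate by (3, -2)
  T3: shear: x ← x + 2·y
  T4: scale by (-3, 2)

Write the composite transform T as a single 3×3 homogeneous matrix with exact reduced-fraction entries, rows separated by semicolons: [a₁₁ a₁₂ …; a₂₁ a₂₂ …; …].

T = [-6 18 3; 0 -6 -4; 0 0 1]

T1 = [2 0 0; 0 -3 0; 0 0 1]
T2·T1 = [2 0 3; 0 -3 -2; 0 0 1]
T3·…·T1 = [2 -6 -1; 0 -3 -2; 0 0 1]
T4·…·T1 = [-6 18 3; 0 -6 -4; 0 0 1]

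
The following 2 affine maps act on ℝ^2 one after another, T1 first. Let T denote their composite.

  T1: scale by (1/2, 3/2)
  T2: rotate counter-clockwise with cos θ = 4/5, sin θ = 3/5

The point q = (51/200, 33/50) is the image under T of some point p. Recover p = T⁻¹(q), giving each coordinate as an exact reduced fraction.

p = (6/5, 1/4)

T1 = [1/2 0 0; 0 3/2 0; 0 0 1]
T2·T1 = [2/5 -9/10 0; 3/10 6/5 0; 0 0 1]
det M = 3/4; M⁻¹ = [8/5 6/5 0; -2/5 8/15 0; 0 0 1]
M⁻¹ · (51/200, 33/50)ᵀ = (6/5, 1/4)ᵀ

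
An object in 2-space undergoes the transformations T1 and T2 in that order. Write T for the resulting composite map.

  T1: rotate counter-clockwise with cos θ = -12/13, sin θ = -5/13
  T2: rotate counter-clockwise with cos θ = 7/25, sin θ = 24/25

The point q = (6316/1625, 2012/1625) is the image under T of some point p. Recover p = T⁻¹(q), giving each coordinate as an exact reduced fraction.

p = (-4/5, 4)

T1 = [-12/13 5/13 0; -5/13 -12/13 0; 0 0 1]
T2·T1 = [36/325 323/325 0; -323/325 36/325 0; 0 0 1]
det M = 1; M⁻¹ = [36/325 -323/325 0; 323/325 36/325 0; 0 0 1]
M⁻¹ · (6316/1625, 2012/1625)ᵀ = (-4/5, 4)ᵀ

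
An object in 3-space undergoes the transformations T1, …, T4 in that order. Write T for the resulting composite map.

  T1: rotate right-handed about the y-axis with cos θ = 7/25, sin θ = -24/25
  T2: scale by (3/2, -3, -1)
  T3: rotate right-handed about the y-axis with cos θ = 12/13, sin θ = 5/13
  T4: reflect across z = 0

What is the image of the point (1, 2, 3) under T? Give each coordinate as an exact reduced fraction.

T(p) = (-279/65, -6, 21/130)

T1 rotate right-handed about the y-axis with cos θ = 7/25, sin θ = -24/25: (1, 2, 3) → (-13/5, 2, 9/5)
T2 scale by (3/2, -3, -1): (-13/5, 2, 9/5) → (-39/10, -6, -9/5)
T3 rotate right-handed about the y-axis with cos θ = 12/13, sin θ = 5/13: (-39/10, -6, -9/5) → (-279/65, -6, -21/130)
T4 reflect across z = 0: (-279/65, -6, -21/130) → (-279/65, -6, 21/130)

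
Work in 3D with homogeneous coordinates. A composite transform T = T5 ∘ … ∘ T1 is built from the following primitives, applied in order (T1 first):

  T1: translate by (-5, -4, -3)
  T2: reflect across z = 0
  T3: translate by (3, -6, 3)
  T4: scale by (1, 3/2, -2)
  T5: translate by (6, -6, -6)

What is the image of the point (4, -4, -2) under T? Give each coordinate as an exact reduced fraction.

T1 translate by (-5, -4, -3): (4, -4, -2) → (-1, -8, -5)
T2 reflect across z = 0: (-1, -8, -5) → (-1, -8, 5)
T3 translate by (3, -6, 3): (-1, -8, 5) → (2, -14, 8)
T4 scale by (1, 3/2, -2): (2, -14, 8) → (2, -21, -16)
T5 translate by (6, -6, -6): (2, -21, -16) → (8, -27, -22)

T(p) = (8, -27, -22)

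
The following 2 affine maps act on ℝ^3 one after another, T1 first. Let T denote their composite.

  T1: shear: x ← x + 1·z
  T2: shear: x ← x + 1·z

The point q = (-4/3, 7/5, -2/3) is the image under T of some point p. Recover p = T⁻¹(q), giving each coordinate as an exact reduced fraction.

p = (0, 7/5, -2/3)

T1 = [1 0 1 0; 0 1 0 0; 0 0 1 0; 0 0 0 1]
T2·T1 = [1 0 2 0; 0 1 0 0; 0 0 1 0; 0 0 0 1]
det M = 1; M⁻¹ = [1 0 -2 0; 0 1 0 0; 0 0 1 0; 0 0 0 1]
M⁻¹ · (-4/3, 7/5, -2/3)ᵀ = (0, 7/5, -2/3)ᵀ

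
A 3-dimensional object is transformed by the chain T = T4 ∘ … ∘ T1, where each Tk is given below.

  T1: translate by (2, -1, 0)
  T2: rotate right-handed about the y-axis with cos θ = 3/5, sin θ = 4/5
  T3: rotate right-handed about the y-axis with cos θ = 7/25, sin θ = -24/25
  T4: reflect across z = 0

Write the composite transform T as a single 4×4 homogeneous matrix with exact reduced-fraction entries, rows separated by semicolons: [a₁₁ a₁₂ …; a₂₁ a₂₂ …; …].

T1 = [1 0 0 2; 0 1 0 -1; 0 0 1 0; 0 0 0 1]
T2·T1 = [3/5 0 4/5 6/5; 0 1 0 -1; -4/5 0 3/5 -8/5; 0 0 0 1]
T3·…·T1 = [117/125 0 -44/125 234/125; 0 1 0 -1; 44/125 0 117/125 88/125; 0 0 0 1]
T4·…·T1 = [117/125 0 -44/125 234/125; 0 1 0 -1; -44/125 0 -117/125 -88/125; 0 0 0 1]

T = [117/125 0 -44/125 234/125; 0 1 0 -1; -44/125 0 -117/125 -88/125; 0 0 0 1]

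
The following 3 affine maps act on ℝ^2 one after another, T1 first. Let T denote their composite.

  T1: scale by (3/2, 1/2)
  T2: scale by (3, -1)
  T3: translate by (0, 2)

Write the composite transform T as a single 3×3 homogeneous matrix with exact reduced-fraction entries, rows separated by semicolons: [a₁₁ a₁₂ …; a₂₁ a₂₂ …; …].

T = [9/2 0 0; 0 -1/2 2; 0 0 1]

T1 = [3/2 0 0; 0 1/2 0; 0 0 1]
T2·T1 = [9/2 0 0; 0 -1/2 0; 0 0 1]
T3·…·T1 = [9/2 0 0; 0 -1/2 2; 0 0 1]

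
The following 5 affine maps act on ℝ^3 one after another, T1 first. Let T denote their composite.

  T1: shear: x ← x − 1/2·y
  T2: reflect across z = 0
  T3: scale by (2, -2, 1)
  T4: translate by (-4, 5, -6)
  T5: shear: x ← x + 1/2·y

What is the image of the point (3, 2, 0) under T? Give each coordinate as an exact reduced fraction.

T1 shear: x ← x − 1/2·y: (3, 2, 0) → (2, 2, 0)
T2 reflect across z = 0: (2, 2, 0) → (2, 2, 0)
T3 scale by (2, -2, 1): (2, 2, 0) → (4, -4, 0)
T4 translate by (-4, 5, -6): (4, -4, 0) → (0, 1, -6)
T5 shear: x ← x + 1/2·y: (0, 1, -6) → (1/2, 1, -6)

T(p) = (1/2, 1, -6)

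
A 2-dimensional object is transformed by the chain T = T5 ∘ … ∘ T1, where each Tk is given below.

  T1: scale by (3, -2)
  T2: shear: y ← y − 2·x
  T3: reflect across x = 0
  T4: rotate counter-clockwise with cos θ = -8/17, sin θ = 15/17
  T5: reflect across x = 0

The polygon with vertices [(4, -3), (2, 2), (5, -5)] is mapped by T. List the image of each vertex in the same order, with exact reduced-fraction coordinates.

T1 scale by (3, -2): (4, -3) → (12, 6); (2, 2) → (6, -4); (5, -5) → (15, 10)
T2 shear: y ← y − 2·x: (12, 6) → (12, -18); (6, -4) → (6, -16); (15, 10) → (15, -20)
T3 reflect across x = 0: (12, -18) → (-12, -18); (6, -16) → (-6, -16); (15, -20) → (-15, -20)
T4 rotate counter-clockwise with cos θ = -8/17, sin θ = 15/17: (-12, -18) → (366/17, -36/17); (-6, -16) → (288/17, 38/17); (-15, -20) → (420/17, -65/17)
T5 reflect across x = 0: (366/17, -36/17) → (-366/17, -36/17); (288/17, 38/17) → (-288/17, 38/17); (420/17, -65/17) → (-420/17, -65/17)

image vertices: (-366/17, -36/17), (-288/17, 38/17), (-420/17, -65/17)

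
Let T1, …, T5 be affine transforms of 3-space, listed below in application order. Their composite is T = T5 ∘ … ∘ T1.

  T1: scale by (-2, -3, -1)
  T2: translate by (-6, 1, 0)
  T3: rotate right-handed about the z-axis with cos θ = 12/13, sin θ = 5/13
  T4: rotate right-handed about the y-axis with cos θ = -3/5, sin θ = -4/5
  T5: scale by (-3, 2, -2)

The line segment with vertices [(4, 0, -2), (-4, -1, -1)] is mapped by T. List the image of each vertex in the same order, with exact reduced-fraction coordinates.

T1 scale by (-2, -3, -1): (4, 0, -2) → (-8, 0, 2); (-4, -1, -1) → (8, 3, 1)
T2 translate by (-6, 1, 0): (-8, 0, 2) → (-14, 1, 2); (8, 3, 1) → (2, 4, 1)
T3 rotate right-handed about the z-axis with cos θ = 12/13, sin θ = 5/13: (-14, 1, 2) → (-173/13, -58/13, 2); (2, 4, 1) → (4/13, 58/13, 1)
T4 rotate right-handed about the y-axis with cos θ = -3/5, sin θ = -4/5: (-173/13, -58/13, 2) → (83/13, -58/13, -154/13); (4/13, 58/13, 1) → (-64/65, 58/13, -23/65)
T5 scale by (-3, 2, -2): (83/13, -58/13, -154/13) → (-249/13, -116/13, 308/13); (-64/65, 58/13, -23/65) → (192/65, 116/13, 46/65)

image vertices: (-249/13, -116/13, 308/13), (192/65, 116/13, 46/65)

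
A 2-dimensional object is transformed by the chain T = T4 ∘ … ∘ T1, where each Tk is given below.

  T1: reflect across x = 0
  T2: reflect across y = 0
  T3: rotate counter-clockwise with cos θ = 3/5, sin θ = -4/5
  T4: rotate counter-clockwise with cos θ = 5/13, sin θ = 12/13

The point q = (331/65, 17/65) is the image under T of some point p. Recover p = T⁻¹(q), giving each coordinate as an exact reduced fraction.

p = (-5, 1)

T1 = [-1 0 0; 0 1 0; 0 0 1]
T2·T1 = [-1 0 0; 0 -1 0; 0 0 1]
T3·…·T1 = [-3/5 -4/5 0; 4/5 -3/5 0; 0 0 1]
T4·…·T1 = [-63/65 16/65 0; -16/65 -63/65 0; 0 0 1]
det M = 1; M⁻¹ = [-63/65 -16/65 0; 16/65 -63/65 0; 0 0 1]
M⁻¹ · (331/65, 17/65)ᵀ = (-5, 1)ᵀ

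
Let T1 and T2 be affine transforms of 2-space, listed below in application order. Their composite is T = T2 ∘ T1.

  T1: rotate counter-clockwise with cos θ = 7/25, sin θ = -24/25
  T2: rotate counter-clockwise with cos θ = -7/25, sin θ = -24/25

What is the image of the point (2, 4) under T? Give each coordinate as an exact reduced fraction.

T(p) = (-2, -4)

T1 rotate counter-clockwise with cos θ = 7/25, sin θ = -24/25: (2, 4) → (22/5, -4/5)
T2 rotate counter-clockwise with cos θ = -7/25, sin θ = -24/25: (22/5, -4/5) → (-2, -4)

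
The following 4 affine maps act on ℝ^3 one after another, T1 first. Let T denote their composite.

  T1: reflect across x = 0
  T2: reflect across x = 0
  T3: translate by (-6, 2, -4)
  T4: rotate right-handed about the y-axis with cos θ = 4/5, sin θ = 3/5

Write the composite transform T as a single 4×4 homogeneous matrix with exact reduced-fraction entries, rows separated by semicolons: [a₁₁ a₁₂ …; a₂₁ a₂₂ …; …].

T1 = [-1 0 0 0; 0 1 0 0; 0 0 1 0; 0 0 0 1]
T2·T1 = [1 0 0 0; 0 1 0 0; 0 0 1 0; 0 0 0 1]
T3·…·T1 = [1 0 0 -6; 0 1 0 2; 0 0 1 -4; 0 0 0 1]
T4·…·T1 = [4/5 0 3/5 -36/5; 0 1 0 2; -3/5 0 4/5 2/5; 0 0 0 1]

T = [4/5 0 3/5 -36/5; 0 1 0 2; -3/5 0 4/5 2/5; 0 0 0 1]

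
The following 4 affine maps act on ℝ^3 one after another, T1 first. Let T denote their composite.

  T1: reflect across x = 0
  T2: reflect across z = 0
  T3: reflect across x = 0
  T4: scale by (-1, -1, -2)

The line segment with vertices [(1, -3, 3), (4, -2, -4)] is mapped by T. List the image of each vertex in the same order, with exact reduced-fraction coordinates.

T1 reflect across x = 0: (1, -3, 3) → (-1, -3, 3); (4, -2, -4) → (-4, -2, -4)
T2 reflect across z = 0: (-1, -3, 3) → (-1, -3, -3); (-4, -2, -4) → (-4, -2, 4)
T3 reflect across x = 0: (-1, -3, -3) → (1, -3, -3); (-4, -2, 4) → (4, -2, 4)
T4 scale by (-1, -1, -2): (1, -3, -3) → (-1, 3, 6); (4, -2, 4) → (-4, 2, -8)

image vertices: (-1, 3, 6), (-4, 2, -8)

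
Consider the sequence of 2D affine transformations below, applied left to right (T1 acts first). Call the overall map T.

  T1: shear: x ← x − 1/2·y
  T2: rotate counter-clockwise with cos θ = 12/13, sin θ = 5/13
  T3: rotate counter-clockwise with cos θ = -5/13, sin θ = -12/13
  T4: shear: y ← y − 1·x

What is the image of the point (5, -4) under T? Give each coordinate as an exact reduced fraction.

T(p) = (-4, -3)

T1 shear: x ← x − 1/2·y: (5, -4) → (7, -4)
T2 rotate counter-clockwise with cos θ = 12/13, sin θ = 5/13: (7, -4) → (8, -1)
T3 rotate counter-clockwise with cos θ = -5/13, sin θ = -12/13: (8, -1) → (-4, -7)
T4 shear: y ← y − 1·x: (-4, -7) → (-4, -3)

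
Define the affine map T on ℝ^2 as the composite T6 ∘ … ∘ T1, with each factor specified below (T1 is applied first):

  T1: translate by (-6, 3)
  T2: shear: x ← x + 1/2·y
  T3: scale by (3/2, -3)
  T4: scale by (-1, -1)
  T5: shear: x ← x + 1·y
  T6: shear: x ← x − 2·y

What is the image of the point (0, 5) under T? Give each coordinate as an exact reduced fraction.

T(p) = (-21, 24)

T1 translate by (-6, 3): (0, 5) → (-6, 8)
T2 shear: x ← x + 1/2·y: (-6, 8) → (-2, 8)
T3 scale by (3/2, -3): (-2, 8) → (-3, -24)
T4 scale by (-1, -1): (-3, -24) → (3, 24)
T5 shear: x ← x + 1·y: (3, 24) → (27, 24)
T6 shear: x ← x − 2·y: (27, 24) → (-21, 24)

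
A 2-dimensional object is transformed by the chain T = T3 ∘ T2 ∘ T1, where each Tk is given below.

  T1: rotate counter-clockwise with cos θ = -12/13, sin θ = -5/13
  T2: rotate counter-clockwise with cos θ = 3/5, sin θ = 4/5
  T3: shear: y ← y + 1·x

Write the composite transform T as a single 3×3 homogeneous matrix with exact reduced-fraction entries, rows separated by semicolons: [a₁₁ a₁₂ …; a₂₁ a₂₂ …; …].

T = [-16/65 63/65 0; -79/65 47/65 0; 0 0 1]

T1 = [-12/13 5/13 0; -5/13 -12/13 0; 0 0 1]
T2·T1 = [-16/65 63/65 0; -63/65 -16/65 0; 0 0 1]
T3·…·T1 = [-16/65 63/65 0; -79/65 47/65 0; 0 0 1]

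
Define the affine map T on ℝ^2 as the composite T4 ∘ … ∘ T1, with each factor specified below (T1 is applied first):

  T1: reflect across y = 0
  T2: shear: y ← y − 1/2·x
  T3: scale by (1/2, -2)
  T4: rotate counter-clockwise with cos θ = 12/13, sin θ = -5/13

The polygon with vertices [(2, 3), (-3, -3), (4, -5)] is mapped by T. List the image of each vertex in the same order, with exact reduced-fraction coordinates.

image vertices: (4, 7), (-63/13, -201/26), (-6/13, -82/13)

T1 reflect across y = 0: (2, 3) → (2, -3); (-3, -3) → (-3, 3); (4, -5) → (4, 5)
T2 shear: y ← y − 1/2·x: (2, -3) → (2, -4); (-3, 3) → (-3, 9/2); (4, 5) → (4, 3)
T3 scale by (1/2, -2): (2, -4) → (1, 8); (-3, 9/2) → (-3/2, -9); (4, 3) → (2, -6)
T4 rotate counter-clockwise with cos θ = 12/13, sin θ = -5/13: (1, 8) → (4, 7); (-3/2, -9) → (-63/13, -201/26); (2, -6) → (-6/13, -82/13)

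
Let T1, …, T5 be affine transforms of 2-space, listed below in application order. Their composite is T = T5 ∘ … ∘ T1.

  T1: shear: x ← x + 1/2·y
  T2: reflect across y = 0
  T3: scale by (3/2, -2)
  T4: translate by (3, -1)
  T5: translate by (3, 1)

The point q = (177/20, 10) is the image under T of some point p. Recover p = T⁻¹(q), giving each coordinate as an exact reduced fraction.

T1 = [1 1/2 0; 0 1 0; 0 0 1]
T2·T1 = [1 1/2 0; 0 -1 0; 0 0 1]
T3·…·T1 = [3/2 3/4 0; 0 2 0; 0 0 1]
T4·…·T1 = [3/2 3/4 3; 0 2 -1; 0 0 1]
T5·…·T1 = [3/2 3/4 6; 0 2 0; 0 0 1]
det M = 3; M⁻¹ = [2/3 -1/4 -4; 0 1/2 0; 0 0 1]
M⁻¹ · (177/20, 10)ᵀ = (-3/5, 5)ᵀ

p = (-3/5, 5)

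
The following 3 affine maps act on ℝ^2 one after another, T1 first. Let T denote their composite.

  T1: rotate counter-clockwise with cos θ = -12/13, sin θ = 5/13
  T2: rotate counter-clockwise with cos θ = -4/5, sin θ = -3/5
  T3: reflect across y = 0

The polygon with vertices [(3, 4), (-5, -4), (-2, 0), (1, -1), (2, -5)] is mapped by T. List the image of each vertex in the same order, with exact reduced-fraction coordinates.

image vertices: (25/13, -60/13), (-251/65, 332/65), (-126/65, 32/65), (79/65, 47/65), (206/65, 283/65)

T1 rotate counter-clockwise with cos θ = -12/13, sin θ = 5/13: (3, 4) → (-56/13, -33/13); (-5, -4) → (80/13, 23/13); (-2, 0) → (24/13, -10/13); (1, -1) → (-7/13, 17/13); (2, -5) → (1/13, 70/13)
T2 rotate counter-clockwise with cos θ = -4/5, sin θ = -3/5: (-56/13, -33/13) → (25/13, 60/13); (80/13, 23/13) → (-251/65, -332/65); (24/13, -10/13) → (-126/65, -32/65); (-7/13, 17/13) → (79/65, -47/65); (1/13, 70/13) → (206/65, -283/65)
T3 reflect across y = 0: (25/13, 60/13) → (25/13, -60/13); (-251/65, -332/65) → (-251/65, 332/65); (-126/65, -32/65) → (-126/65, 32/65); (79/65, -47/65) → (79/65, 47/65); (206/65, -283/65) → (206/65, 283/65)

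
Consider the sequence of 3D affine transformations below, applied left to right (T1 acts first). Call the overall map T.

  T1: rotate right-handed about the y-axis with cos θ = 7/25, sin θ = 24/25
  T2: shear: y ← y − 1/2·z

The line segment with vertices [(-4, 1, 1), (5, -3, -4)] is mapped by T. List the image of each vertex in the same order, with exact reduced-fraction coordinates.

T1 rotate right-handed about the y-axis with cos θ = 7/25, sin θ = 24/25: (-4, 1, 1) → (-4/25, 1, 103/25); (5, -3, -4) → (-61/25, -3, -148/25)
T2 shear: y ← y − 1/2·z: (-4/25, 1, 103/25) → (-4/25, -53/50, 103/25); (-61/25, -3, -148/25) → (-61/25, -1/25, -148/25)

image vertices: (-4/25, -53/50, 103/25), (-61/25, -1/25, -148/25)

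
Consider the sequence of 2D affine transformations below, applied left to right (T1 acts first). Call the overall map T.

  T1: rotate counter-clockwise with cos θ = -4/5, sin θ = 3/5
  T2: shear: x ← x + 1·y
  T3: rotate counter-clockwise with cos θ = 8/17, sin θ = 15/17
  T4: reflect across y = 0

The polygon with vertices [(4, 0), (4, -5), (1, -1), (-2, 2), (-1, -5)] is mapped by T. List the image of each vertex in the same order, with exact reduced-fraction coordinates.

image vertices: (-212/85, -36/85), (-232/85, -721/85), (-57/85, -146/85), (114/85, 292/85), (33/85, -676/85)

T1 rotate counter-clockwise with cos θ = -4/5, sin θ = 3/5: (4, 0) → (-16/5, 12/5); (4, -5) → (-1/5, 32/5); (1, -1) → (-1/5, 7/5); (-2, 2) → (2/5, -14/5); (-1, -5) → (19/5, 17/5)
T2 shear: x ← x + 1·y: (-16/5, 12/5) → (-4/5, 12/5); (-1/5, 32/5) → (31/5, 32/5); (-1/5, 7/5) → (6/5, 7/5); (2/5, -14/5) → (-12/5, -14/5); (19/5, 17/5) → (36/5, 17/5)
T3 rotate counter-clockwise with cos θ = 8/17, sin θ = 15/17: (-4/5, 12/5) → (-212/85, 36/85); (31/5, 32/5) → (-232/85, 721/85); (6/5, 7/5) → (-57/85, 146/85); (-12/5, -14/5) → (114/85, -292/85); (36/5, 17/5) → (33/85, 676/85)
T4 reflect across y = 0: (-212/85, 36/85) → (-212/85, -36/85); (-232/85, 721/85) → (-232/85, -721/85); (-57/85, 146/85) → (-57/85, -146/85); (114/85, -292/85) → (114/85, 292/85); (33/85, 676/85) → (33/85, -676/85)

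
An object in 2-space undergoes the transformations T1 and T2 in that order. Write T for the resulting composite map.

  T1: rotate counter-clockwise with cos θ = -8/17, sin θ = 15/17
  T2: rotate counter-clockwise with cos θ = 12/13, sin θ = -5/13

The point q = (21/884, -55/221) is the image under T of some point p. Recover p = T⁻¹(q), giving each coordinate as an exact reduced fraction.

T1 = [-8/17 -15/17 0; 15/17 -8/17 0; 0 0 1]
T2·T1 = [-21/221 -220/221 0; 220/221 -21/221 0; 0 0 1]
det M = 1; M⁻¹ = [-21/221 220/221 0; -220/221 -21/221 0; 0 0 1]
M⁻¹ · (21/884, -55/221)ᵀ = (-1/4, 0)ᵀ

p = (-1/4, 0)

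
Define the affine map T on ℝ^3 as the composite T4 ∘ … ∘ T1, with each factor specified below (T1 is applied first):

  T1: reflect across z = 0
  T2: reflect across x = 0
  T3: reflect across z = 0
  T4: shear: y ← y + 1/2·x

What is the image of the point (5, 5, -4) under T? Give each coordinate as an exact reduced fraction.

T(p) = (-5, 5/2, -4)

T1 reflect across z = 0: (5, 5, -4) → (5, 5, 4)
T2 reflect across x = 0: (5, 5, 4) → (-5, 5, 4)
T3 reflect across z = 0: (-5, 5, 4) → (-5, 5, -4)
T4 shear: y ← y + 1/2·x: (-5, 5, -4) → (-5, 5/2, -4)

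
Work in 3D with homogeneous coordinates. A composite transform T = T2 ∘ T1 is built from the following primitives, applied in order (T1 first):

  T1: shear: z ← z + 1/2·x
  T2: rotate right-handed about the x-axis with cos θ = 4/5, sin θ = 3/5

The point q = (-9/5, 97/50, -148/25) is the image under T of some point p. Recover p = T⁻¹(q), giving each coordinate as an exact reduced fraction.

p = (-9/5, -2, -5)

T1 = [1 0 0 0; 0 1 0 0; 1/2 0 1 0; 0 0 0 1]
T2·T1 = [1 0 0 0; -3/10 4/5 -3/5 0; 2/5 3/5 4/5 0; 0 0 0 1]
det M = 1; M⁻¹ = [1 0 0 0; 0 4/5 3/5 0; -1/2 -3/5 4/5 0; 0 0 0 1]
M⁻¹ · (-9/5, 97/50, -148/25)ᵀ = (-9/5, -2, -5)ᵀ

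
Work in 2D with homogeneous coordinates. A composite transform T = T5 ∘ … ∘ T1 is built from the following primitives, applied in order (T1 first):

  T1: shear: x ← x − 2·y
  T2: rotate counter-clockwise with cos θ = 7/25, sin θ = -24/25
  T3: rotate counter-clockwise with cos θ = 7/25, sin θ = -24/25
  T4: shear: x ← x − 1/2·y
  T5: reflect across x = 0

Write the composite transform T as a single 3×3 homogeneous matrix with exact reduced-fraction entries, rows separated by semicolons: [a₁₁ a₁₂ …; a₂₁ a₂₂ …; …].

T1 = [1 -2 0; 0 1 0; 0 0 1]
T2·T1 = [7/25 2/5 0; -24/25 11/5 0; 0 0 1]
T3·…·T1 = [-527/625 278/125 0; -336/625 29/125 0; 0 0 1]
T4·…·T1 = [-359/625 527/250 0; -336/625 29/125 0; 0 0 1]
T5·…·T1 = [359/625 -527/250 0; -336/625 29/125 0; 0 0 1]

T = [359/625 -527/250 0; -336/625 29/125 0; 0 0 1]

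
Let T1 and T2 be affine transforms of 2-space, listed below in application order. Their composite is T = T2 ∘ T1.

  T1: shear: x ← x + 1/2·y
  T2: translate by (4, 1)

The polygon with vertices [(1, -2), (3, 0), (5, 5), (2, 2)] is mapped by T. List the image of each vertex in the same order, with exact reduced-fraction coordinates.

image vertices: (4, -1), (7, 1), (23/2, 6), (7, 3)

T1 shear: x ← x + 1/2·y: (1, -2) → (0, -2); (3, 0) → (3, 0); (5, 5) → (15/2, 5); (2, 2) → (3, 2)
T2 translate by (4, 1): (0, -2) → (4, -1); (3, 0) → (7, 1); (15/2, 5) → (23/2, 6); (3, 2) → (7, 3)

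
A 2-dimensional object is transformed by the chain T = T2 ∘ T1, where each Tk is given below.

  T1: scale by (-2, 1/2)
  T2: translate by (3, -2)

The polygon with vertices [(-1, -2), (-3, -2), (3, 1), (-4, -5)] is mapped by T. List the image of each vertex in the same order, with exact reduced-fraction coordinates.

image vertices: (5, -3), (9, -3), (-3, -3/2), (11, -9/2)

T1 scale by (-2, 1/2): (-1, -2) → (2, -1); (-3, -2) → (6, -1); (3, 1) → (-6, 1/2); (-4, -5) → (8, -5/2)
T2 translate by (3, -2): (2, -1) → (5, -3); (6, -1) → (9, -3); (-6, 1/2) → (-3, -3/2); (8, -5/2) → (11, -9/2)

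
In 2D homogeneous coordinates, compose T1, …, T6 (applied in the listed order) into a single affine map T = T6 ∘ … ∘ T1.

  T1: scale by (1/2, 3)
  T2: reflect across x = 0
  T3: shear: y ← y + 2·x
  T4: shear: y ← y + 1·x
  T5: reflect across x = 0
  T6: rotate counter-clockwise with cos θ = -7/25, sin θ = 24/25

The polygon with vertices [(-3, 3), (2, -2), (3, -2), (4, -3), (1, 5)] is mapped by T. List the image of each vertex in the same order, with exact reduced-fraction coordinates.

T1 scale by (1/2, 3): (-3, 3) → (-3/2, 9); (2, -2) → (1, -6); (3, -2) → (3/2, -6); (4, -3) → (2, -9); (1, 5) → (1/2, 15)
T2 reflect across x = 0: (-3/2, 9) → (3/2, 9); (1, -6) → (-1, -6); (3/2, -6) → (-3/2, -6); (2, -9) → (-2, -9); (1/2, 15) → (-1/2, 15)
T3 shear: y ← y + 2·x: (3/2, 9) → (3/2, 12); (-1, -6) → (-1, -8); (-3/2, -6) → (-3/2, -9); (-2, -9) → (-2, -13); (-1/2, 15) → (-1/2, 14)
T4 shear: y ← y + 1·x: (3/2, 12) → (3/2, 27/2); (-1, -8) → (-1, -9); (-3/2, -9) → (-3/2, -21/2); (-2, -13) → (-2, -15); (-1/2, 14) → (-1/2, 27/2)
T5 reflect across x = 0: (3/2, 27/2) → (-3/2, 27/2); (-1, -9) → (1, -9); (-3/2, -21/2) → (3/2, -21/2); (-2, -15) → (2, -15); (-1/2, 27/2) → (1/2, 27/2)
T6 rotate counter-clockwise with cos θ = -7/25, sin θ = 24/25: (-3/2, 27/2) → (-627/50, -261/50); (1, -9) → (209/25, 87/25); (3/2, -21/2) → (483/50, 219/50); (2, -15) → (346/25, 153/25); (1/2, 27/2) → (-131/10, -33/10)

image vertices: (-627/50, -261/50), (209/25, 87/25), (483/50, 219/50), (346/25, 153/25), (-131/10, -33/10)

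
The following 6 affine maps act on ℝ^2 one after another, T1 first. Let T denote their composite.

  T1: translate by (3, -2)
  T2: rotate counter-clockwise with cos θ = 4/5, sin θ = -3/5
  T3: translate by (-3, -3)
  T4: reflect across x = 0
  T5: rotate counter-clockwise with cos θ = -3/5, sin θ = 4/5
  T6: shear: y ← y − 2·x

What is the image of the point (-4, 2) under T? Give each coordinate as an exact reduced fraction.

T1 translate by (3, -2): (-4, 2) → (-1, 0)
T2 rotate counter-clockwise with cos θ = 4/5, sin θ = -3/5: (-1, 0) → (-4/5, 3/5)
T3 translate by (-3, -3): (-4/5, 3/5) → (-19/5, -12/5)
T4 reflect across x = 0: (-19/5, -12/5) → (19/5, -12/5)
T5 rotate counter-clockwise with cos θ = -3/5, sin θ = 4/5: (19/5, -12/5) → (-9/25, 112/25)
T6 shear: y ← y − 2·x: (-9/25, 112/25) → (-9/25, 26/5)

T(p) = (-9/25, 26/5)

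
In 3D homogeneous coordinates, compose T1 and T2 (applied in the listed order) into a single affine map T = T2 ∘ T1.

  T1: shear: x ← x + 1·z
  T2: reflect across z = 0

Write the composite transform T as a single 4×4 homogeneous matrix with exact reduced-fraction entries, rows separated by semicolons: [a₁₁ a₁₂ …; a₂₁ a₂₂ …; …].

T = [1 0 1 0; 0 1 0 0; 0 0 -1 0; 0 0 0 1]

T1 = [1 0 1 0; 0 1 0 0; 0 0 1 0; 0 0 0 1]
T2·T1 = [1 0 1 0; 0 1 0 0; 0 0 -1 0; 0 0 0 1]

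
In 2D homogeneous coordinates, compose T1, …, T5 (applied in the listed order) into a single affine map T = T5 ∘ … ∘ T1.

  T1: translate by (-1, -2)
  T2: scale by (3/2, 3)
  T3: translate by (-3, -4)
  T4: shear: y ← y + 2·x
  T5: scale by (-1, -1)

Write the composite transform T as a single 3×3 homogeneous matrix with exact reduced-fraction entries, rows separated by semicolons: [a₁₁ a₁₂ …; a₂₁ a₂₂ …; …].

T1 = [1 0 -1; 0 1 -2; 0 0 1]
T2·T1 = [3/2 0 -3/2; 0 3 -6; 0 0 1]
T3·…·T1 = [3/2 0 -9/2; 0 3 -10; 0 0 1]
T4·…·T1 = [3/2 0 -9/2; 3 3 -19; 0 0 1]
T5·…·T1 = [-3/2 0 9/2; -3 -3 19; 0 0 1]

T = [-3/2 0 9/2; -3 -3 19; 0 0 1]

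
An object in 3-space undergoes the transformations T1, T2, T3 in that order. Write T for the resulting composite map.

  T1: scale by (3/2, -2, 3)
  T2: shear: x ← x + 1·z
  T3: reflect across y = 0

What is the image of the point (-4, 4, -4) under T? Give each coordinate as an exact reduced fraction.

T(p) = (-18, 8, -12)

T1 scale by (3/2, -2, 3): (-4, 4, -4) → (-6, -8, -12)
T2 shear: x ← x + 1·z: (-6, -8, -12) → (-18, -8, -12)
T3 reflect across y = 0: (-18, -8, -12) → (-18, 8, -12)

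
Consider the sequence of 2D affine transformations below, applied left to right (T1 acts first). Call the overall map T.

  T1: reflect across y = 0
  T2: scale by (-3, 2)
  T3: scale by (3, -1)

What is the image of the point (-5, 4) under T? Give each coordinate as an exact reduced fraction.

T1 reflect across y = 0: (-5, 4) → (-5, -4)
T2 scale by (-3, 2): (-5, -4) → (15, -8)
T3 scale by (3, -1): (15, -8) → (45, 8)

T(p) = (45, 8)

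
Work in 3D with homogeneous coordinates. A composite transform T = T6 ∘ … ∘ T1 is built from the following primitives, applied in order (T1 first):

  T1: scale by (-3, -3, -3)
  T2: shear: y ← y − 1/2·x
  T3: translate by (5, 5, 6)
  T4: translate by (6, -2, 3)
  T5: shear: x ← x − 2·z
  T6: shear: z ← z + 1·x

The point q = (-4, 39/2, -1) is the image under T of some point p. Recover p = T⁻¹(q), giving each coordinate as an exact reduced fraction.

T1 = [-3 0 0 0; 0 -3 0 0; 0 0 -3 0; 0 0 0 1]
T2·T1 = [-3 0 0 0; 3/2 -3 0 0; 0 0 -3 0; 0 0 0 1]
T3·…·T1 = [-3 0 0 5; 3/2 -3 0 5; 0 0 -3 6; 0 0 0 1]
T4·…·T1 = [-3 0 0 11; 3/2 -3 0 3; 0 0 -3 9; 0 0 0 1]
T5·…·T1 = [-3 0 6 -7; 3/2 -3 0 3; 0 0 -3 9; 0 0 0 1]
T6·…·T1 = [-3 0 6 -7; 3/2 -3 0 3; -3 0 3 2; 0 0 0 1]
det M = -27; M⁻¹ = [1/3 0 -2/3 11/3; 1/6 -1/3 -1/3 17/6; 1/3 0 -1/3 3; 0 0 0 1]
M⁻¹ · (-4, 39/2, -1)ᵀ = (3, -4, 2)ᵀ

p = (3, -4, 2)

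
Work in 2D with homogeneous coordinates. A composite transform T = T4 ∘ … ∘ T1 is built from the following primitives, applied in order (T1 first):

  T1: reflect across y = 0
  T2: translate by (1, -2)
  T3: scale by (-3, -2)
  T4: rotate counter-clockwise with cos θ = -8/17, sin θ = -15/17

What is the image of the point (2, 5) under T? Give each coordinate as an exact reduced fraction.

T1 reflect across y = 0: (2, 5) → (2, -5)
T2 translate by (1, -2): (2, -5) → (3, -7)
T3 scale by (-3, -2): (3, -7) → (-9, 14)
T4 rotate counter-clockwise with cos θ = -8/17, sin θ = -15/17: (-9, 14) → (282/17, 23/17)

T(p) = (282/17, 23/17)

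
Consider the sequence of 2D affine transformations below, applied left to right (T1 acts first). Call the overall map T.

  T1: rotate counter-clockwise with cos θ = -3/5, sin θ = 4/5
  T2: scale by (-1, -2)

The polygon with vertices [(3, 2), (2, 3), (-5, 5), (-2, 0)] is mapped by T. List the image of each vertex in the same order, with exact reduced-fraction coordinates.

image vertices: (17/5, -12/5), (18/5, 2/5), (1, 14), (-6/5, 16/5)

T1 rotate counter-clockwise with cos θ = -3/5, sin θ = 4/5: (3, 2) → (-17/5, 6/5); (2, 3) → (-18/5, -1/5); (-5, 5) → (-1, -7); (-2, 0) → (6/5, -8/5)
T2 scale by (-1, -2): (-17/5, 6/5) → (17/5, -12/5); (-18/5, -1/5) → (18/5, 2/5); (-1, -7) → (1, 14); (6/5, -8/5) → (-6/5, 16/5)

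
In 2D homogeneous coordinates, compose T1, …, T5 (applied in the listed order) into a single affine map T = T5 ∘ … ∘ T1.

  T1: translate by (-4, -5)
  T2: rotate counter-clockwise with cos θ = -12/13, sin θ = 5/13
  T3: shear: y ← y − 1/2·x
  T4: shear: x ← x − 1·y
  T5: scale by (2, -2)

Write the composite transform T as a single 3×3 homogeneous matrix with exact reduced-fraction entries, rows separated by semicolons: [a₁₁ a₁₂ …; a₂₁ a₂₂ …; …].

T = [-46/13 9/13 139/13; -22/13 19/13 -7/13; 0 0 1]

T1 = [1 0 -4; 0 1 -5; 0 0 1]
T2·T1 = [-12/13 -5/13 73/13; 5/13 -12/13 40/13; 0 0 1]
T3·…·T1 = [-12/13 -5/13 73/13; 11/13 -19/26 7/26; 0 0 1]
T4·…·T1 = [-23/13 9/26 139/26; 11/13 -19/26 7/26; 0 0 1]
T5·…·T1 = [-46/13 9/13 139/13; -22/13 19/13 -7/13; 0 0 1]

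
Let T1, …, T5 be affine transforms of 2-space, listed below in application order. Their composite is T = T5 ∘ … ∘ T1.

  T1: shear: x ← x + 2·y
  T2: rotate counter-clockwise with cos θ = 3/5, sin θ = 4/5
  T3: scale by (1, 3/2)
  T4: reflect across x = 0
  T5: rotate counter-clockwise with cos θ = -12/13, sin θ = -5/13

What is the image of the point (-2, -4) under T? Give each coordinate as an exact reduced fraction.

T(p) = (-558/65, 866/65)

T1 shear: x ← x + 2·y: (-2, -4) → (-10, -4)
T2 rotate counter-clockwise with cos θ = 3/5, sin θ = 4/5: (-10, -4) → (-14/5, -52/5)
T3 scale by (1, 3/2): (-14/5, -52/5) → (-14/5, -78/5)
T4 reflect across x = 0: (-14/5, -78/5) → (14/5, -78/5)
T5 rotate counter-clockwise with cos θ = -12/13, sin θ = -5/13: (14/5, -78/5) → (-558/65, 866/65)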